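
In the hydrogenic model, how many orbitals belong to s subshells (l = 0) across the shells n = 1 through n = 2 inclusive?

An s subshell (l = 0) exists for every n ≥ 1, so shells n = 1, 2 each contribute one — 2 subshells.
Since each s subshell has 2·0+1 = 1 orbital, the total is 2 × 1 = 2.

2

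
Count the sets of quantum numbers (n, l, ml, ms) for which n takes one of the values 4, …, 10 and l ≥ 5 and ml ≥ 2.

For each n in the range, tally the orbitals obeying l ≥ 5 and ml ≥ 2:
n=6 → 4; n=7 → 9; n=8 → 15; n=9 → 22; n=10 → 30.
Orbitals: 4 + 9 + 15 + 22 + 30 = 80. Including both spin states (ms = ±1/2) gives 2 × 80 = 160 states.

160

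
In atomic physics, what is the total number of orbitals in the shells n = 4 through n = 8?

Shell n has n² orbitals: 4²=16 + 5²=25 + 6²=36 + 7²=49 + 8²=64 = 190 orbitals.

190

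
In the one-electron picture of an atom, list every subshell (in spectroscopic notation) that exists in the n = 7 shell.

7s, 7p, 7d, 7f, 7g, 7h, 7i

For n = 7, l runs from 0 to 6. In spectroscopic notation l = 0,1,2,… ↔ s,p,d,f,g,h,i, so the subshells are 7s, 7p, 7d, 7f, 7g, 7h, 7i.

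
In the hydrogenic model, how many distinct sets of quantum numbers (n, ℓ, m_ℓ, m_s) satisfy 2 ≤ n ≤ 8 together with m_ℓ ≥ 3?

Work shell by shell — for each n, count the (ℓ, m_ℓ) pairs that satisfy m_ℓ ≥ 3:
n=4 → 1; n=5 → 3; n=6 → 6; n=7 → 10; n=8 → 15.
Orbitals: 1 + 3 + 6 + 10 + 15 = 35. Including both spin states (m_s = ±1/2) gives 2 × 35 = 70 states.

70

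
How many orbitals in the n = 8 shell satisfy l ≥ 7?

15

For n = 8, l ranges over 0 … 7.
The (l, ml) pairs meeting l ≥ 7 give: l=7 → 15.
Total orbitals: 15.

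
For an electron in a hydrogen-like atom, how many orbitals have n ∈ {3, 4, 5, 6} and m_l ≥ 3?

10

Per-shell orbital counts meeting the constraint:
n=4 → 1; n=5 → 3; n=6 → 6.
Total orbitals: 1 + 3 + 6 = 10.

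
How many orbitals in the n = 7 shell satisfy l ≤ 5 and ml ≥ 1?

With n = 7 the allowed l are 0, 1, …, 6.
The (l, ml) pairs meeting l ≤ 5 and ml ≥ 1 give: l=1 → 1; l=2 → 2; l=3 → 3; l=4 → 4; l=5 → 5.
Total orbitals: 1 + 2 + 3 + 4 + 5 = 15.

15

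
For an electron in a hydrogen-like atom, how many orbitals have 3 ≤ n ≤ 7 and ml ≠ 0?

Per-shell orbital counts meeting the constraint:
n=3 → 6; n=4 → 12; n=5 → 20; n=6 → 30; n=7 → 42.
Total orbitals: 6 + 12 + 20 + 30 + 42 = 110.

110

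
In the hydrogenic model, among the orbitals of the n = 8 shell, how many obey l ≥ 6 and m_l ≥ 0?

The n = 8 shell has l = 0 through 7; check each.
Per l-value: l=6 → 7; l=7 → 8.
Total orbitals: 7 + 8 = 15.

15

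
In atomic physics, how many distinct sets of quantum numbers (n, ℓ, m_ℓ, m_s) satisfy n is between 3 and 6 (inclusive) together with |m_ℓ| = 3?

24

Treat each shell separately and count matching orbitals:
n=4 → 2; n=5 → 4; n=6 → 6.
Orbitals: 2 + 4 + 6 = 12. Including both spin states (m_s = ±1/2) gives 2 × 12 = 24 states.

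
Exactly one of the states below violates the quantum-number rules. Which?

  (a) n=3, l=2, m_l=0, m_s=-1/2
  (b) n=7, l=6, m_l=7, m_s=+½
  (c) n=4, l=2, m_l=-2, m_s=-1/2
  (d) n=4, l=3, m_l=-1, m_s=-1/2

(b) has |m_l| = 7 > l = 6, violating −l ≤ m_l ≤ l.
The remaining sets (a), (c), (d) satisfy all four rules.

(b)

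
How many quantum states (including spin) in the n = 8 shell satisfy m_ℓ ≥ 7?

2

For n = 8, ℓ ranges over 0 … 7.
Orbitals with m_ℓ ≥ 7, by ℓ: ℓ=7 → 1.
Orbitals: 1. Each orbital carries two spin states, so 1 × 2 = 2 states.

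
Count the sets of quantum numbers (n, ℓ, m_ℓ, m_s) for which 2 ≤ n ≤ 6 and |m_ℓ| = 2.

Work shell by shell — for each n, count the (ℓ, m_ℓ) pairs that satisfy |m_ℓ| = 2:
n=3 → 2; n=4 → 4; n=5 → 6; n=6 → 8.
Orbitals: 2 + 4 + 6 + 8 = 20. Including both spin states (m_s = ±1/2) gives 2 × 20 = 40 states.

40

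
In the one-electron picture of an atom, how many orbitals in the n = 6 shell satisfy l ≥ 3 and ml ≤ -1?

Go through l = 0, …, 5 (the values permitted for n = 6).
Per l-value: l=3 → 3; l=4 → 4; l=5 → 5.
Total orbitals: 3 + 4 + 5 = 12.

12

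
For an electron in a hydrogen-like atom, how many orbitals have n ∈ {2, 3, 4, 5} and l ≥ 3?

23

Per-shell orbital counts meeting the constraint:
n=4 → 7; n=5 → 16.
Total orbitals: 7 + 16 = 23.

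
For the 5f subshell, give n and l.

The leading integer gives n = 5; the letter 'f' means l = 3.

n = 5, l = 3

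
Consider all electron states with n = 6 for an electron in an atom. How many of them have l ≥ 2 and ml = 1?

8

Per l-value: l=2 → 1; l=3 → 1; l=4 → 1; l=5 → 1.
Orbitals: 1 + 1 + 1 + 1 = 4. Each orbital carries two spin states, so 4 × 2 = 8 states.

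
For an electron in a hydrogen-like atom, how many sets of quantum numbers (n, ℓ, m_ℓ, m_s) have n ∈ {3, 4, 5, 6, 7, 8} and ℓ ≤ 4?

250

Treat each shell separately and count matching orbitals:
n=3 → 9; n=4 → 16; n=5 → 25; n=6 → 25; n=7 → 25; n=8 → 25.
Orbitals: 9 + 16 + 25 + 25 + 25 + 25 = 125. Including both spin states (m_s = ±1/2) gives 2 × 125 = 250 states.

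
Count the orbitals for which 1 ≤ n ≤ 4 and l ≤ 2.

23

Treat each shell separately and count matching orbitals:
n=1 → 1; n=2 → 4; n=3 → 9; n=4 → 9.
Total orbitals: 1 + 4 + 9 + 9 = 23.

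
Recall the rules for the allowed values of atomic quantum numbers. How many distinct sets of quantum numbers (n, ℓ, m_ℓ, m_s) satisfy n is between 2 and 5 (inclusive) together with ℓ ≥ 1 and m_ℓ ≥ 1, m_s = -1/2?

Count contributing orbitals for each principal shell:
n=2 → 1; n=3 → 3; n=4 → 6; n=5 → 10.
Orbitals: 1 + 3 + 6 + 10 = 20. With m_s fixed to -1/2 there is one state per orbital, so 20 states.

20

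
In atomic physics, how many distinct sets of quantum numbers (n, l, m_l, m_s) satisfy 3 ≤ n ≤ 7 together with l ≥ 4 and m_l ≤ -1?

56

Go shell by shell, enumerating (l, m_l) with l ≥ 4 and m_l ≤ -1:
n=5 → 4; n=6 → 9; n=7 → 15.
Orbitals: 4 + 9 + 15 = 28. Including both spin states (m_s = ±1/2) gives 2 × 28 = 56 states.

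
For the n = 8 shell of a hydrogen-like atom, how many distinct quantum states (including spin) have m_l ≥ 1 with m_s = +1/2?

28

The n = 8 shell has l = 0 through 7; check each.
Per l-value: l=1 → 1; l=2 → 2; l=3 → 3; l=4 → 4; l=5 → 5; l=6 → 6; l=7 → 7.
Orbitals: 1 + 2 + 3 + 4 + 5 + 6 + 7 = 28. With m_s fixed to a single value there is one state per orbital, giving 28 states.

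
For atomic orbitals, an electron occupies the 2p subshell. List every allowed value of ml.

The 2p subshell has l = 1, and ml takes every integer from −l to +l. With l = 1 that gives the 3 values -1, 0, 1.

-1, 0, 1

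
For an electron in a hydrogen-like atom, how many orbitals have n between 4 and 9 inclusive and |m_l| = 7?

6

Per-shell orbital counts meeting the constraint:
n=8 → 2; n=9 → 4.
Total orbitals: 2 + 4 = 6.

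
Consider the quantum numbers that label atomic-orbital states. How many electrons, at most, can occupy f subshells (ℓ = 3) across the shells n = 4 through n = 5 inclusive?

28

An f subshell (ℓ = 3) exists for every n ≥ 4, so shells n = 4, 5 each contribute one — 2 subshells.
Since each f subshell holds 2(2·3+1) = 14 electrons, the total is 2 × 14 = 28.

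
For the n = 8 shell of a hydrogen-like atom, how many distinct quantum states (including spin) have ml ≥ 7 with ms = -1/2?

1

With n = 8 the allowed l are 0, 1, …, 7.
The (l, ml) pairs meeting ml ≥ 7 give: l=7 → 1.
Orbitals: 1. With ms fixed to a single value there is one state per orbital, giving 1 state.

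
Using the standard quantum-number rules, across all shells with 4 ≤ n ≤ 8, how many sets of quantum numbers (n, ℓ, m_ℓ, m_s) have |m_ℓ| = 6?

Go shell by shell, enumerating (ℓ, m_ℓ) with |m_ℓ| = 6:
n=7 → 2; n=8 → 4.
Orbitals: 2 + 4 = 6. Including both spin states (m_s = ±1/2) gives 2 × 6 = 12 states.

12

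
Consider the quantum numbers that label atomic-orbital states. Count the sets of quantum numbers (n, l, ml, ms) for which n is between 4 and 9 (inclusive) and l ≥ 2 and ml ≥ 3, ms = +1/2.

For each n in the range, tally the orbitals obeying l ≥ 2 and ml ≥ 3:
n=4 → 1; n=5 → 3; n=6 → 6; n=7 → 10; n=8 → 15; n=9 → 21.
Orbitals: 1 + 3 + 6 + 10 + 15 + 21 = 56. With ms fixed to +1/2 there is one state per orbital, so 56 states.

56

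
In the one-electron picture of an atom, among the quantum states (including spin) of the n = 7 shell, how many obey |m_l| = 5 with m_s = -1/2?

4

For n = 7, l ranges over 0 … 6.
The (l, m_l) pairs meeting |m_l| = 5 give: l=5 → 2; l=6 → 2.
Orbitals: 2 + 2 = 4. With m_s fixed to a single value there is one state per orbital, giving 4 states.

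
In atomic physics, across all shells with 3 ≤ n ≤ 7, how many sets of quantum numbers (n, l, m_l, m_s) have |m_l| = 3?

Count contributing orbitals for each principal shell:
n=4 → 2; n=5 → 4; n=6 → 6; n=7 → 8.
Orbitals: 2 + 4 + 6 + 8 = 20. Including both spin states (m_s = ±1/2) gives 2 × 20 = 40 states.

40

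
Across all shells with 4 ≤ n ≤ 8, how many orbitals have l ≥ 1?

For each n in the range, tally the orbitals obeying l ≥ 1:
n=4 → 15; n=5 → 24; n=6 → 35; n=7 → 48; n=8 → 63.
Total orbitals: 15 + 24 + 35 + 48 + 63 = 185.

185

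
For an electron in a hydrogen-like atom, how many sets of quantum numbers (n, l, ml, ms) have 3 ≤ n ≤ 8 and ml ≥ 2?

Work shell by shell — for each n, count the (l, ml) pairs that satisfy ml ≥ 2:
n=3 → 1; n=4 → 3; n=5 → 6; n=6 → 10; n=7 → 15; n=8 → 21.
Orbitals: 1 + 3 + 6 + 10 + 15 + 21 = 56. Including both spin states (ms = ±1/2) gives 2 × 56 = 112 states.

112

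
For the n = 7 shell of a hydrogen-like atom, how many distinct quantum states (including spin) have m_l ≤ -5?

With n = 7 the allowed l are 0, 1, …, 6.
Orbitals with m_l ≤ -5, by l: l=5 → 1; l=6 → 2.
Orbitals: 1 + 2 = 3. Each orbital carries two spin states, so 3 × 2 = 6 states.

6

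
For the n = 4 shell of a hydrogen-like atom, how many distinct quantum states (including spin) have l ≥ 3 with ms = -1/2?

For n = 4, l ranges over 0 … 3.
Per l-value: l=3 → 7.
Orbitals: 7. With ms fixed to a single value there is one state per orbital, giving 7 states.

7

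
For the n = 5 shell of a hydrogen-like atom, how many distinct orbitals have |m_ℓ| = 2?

With n = 5 the allowed ℓ are 0, 1, …, 4.
The (ℓ, m_ℓ) pairs meeting |m_ℓ| = 2 give: ℓ=2 → 2; ℓ=3 → 2; ℓ=4 → 2.
Total orbitals: 2 + 2 + 2 = 6.

6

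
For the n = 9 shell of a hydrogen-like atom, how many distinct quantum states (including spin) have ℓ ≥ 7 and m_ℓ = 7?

4

With n = 9 the allowed ℓ are 0, 1, …, 8.
The (ℓ, m_ℓ) pairs meeting ℓ ≥ 7 and m_ℓ = 7 give: ℓ=7 → 1; ℓ=8 → 1.
Orbitals: 1 + 1 = 2. Each orbital carries two spin states, so 2 × 2 = 4 states.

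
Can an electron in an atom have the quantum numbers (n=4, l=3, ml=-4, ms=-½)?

The magnetic quantum number must satisfy −l ≤ ml ≤ l. With l = 3, ml can only be -3, -2, -1, 0, 1, 2, 3, so ml = -4 is forbidden.

Invalid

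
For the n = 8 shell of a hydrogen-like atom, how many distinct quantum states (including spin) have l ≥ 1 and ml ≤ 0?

Go through l = 0, …, 7 (the values permitted for n = 8).
Orbitals with l ≥ 1 and ml ≤ 0, by l: l=1 → 2; l=2 → 3; l=3 → 4; l=4 → 5; l=5 → 6; l=6 → 7; l=7 → 8.
Orbitals: 2 + 3 + 4 + 5 + 6 + 7 + 8 = 35. Each orbital carries two spin states, so 35 × 2 = 70 states.

70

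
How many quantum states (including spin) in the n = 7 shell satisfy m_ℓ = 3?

8

With n = 7 the allowed ℓ are 0, 1, …, 6.
Per ℓ-value: ℓ=3 → 1; ℓ=4 → 1; ℓ=5 → 1; ℓ=6 → 1.
Orbitals: 1 + 1 + 1 + 1 = 4. Each orbital carries two spin states, so 4 × 2 = 8 states.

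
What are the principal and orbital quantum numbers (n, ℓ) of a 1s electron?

n = 1, ℓ = 0

The leading integer gives n = 1; the letter 's' means ℓ = 0.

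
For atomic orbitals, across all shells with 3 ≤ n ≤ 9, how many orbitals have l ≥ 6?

86

Go shell by shell, enumerating (l, ml) with l ≥ 6:
n=7 → 13; n=8 → 28; n=9 → 45.
Total orbitals: 13 + 28 + 45 = 86.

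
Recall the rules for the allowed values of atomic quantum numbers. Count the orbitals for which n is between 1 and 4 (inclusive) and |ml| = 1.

12

Work shell by shell — for each n, count the (l, ml) pairs that satisfy |ml| = 1:
n=2 → 2; n=3 → 4; n=4 → 6.
Total orbitals: 2 + 4 + 6 = 12.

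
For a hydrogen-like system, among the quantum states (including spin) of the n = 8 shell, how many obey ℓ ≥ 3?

Contributions: ℓ=3 → 7; ℓ=4 → 9; ℓ=5 → 11; ℓ=6 → 13; ℓ=7 → 15.
Orbitals: 7 + 9 + 11 + 13 + 15 = 55. Each orbital carries two spin states, so 55 × 2 = 110 states.

110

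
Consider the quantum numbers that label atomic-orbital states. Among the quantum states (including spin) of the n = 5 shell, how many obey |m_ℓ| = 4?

4

Go through ℓ = 0, …, 4 (the values permitted for n = 5).
Per ℓ-value: ℓ=4 → 2.
Orbitals: 2. Each orbital carries two spin states, so 2 × 2 = 4 states.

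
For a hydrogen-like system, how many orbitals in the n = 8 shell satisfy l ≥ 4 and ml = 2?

4

Go through l = 0, …, 7 (the values permitted for n = 8).
Contributions: l=4 → 1; l=5 → 1; l=6 → 1; l=7 → 1.
Total orbitals: 1 + 1 + 1 + 1 = 4.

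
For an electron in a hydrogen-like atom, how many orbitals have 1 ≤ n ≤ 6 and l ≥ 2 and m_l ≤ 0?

40

Count contributing orbitals for each principal shell:
n=3 → 3; n=4 → 7; n=5 → 12; n=6 → 18.
Total orbitals: 3 + 7 + 12 + 18 = 40.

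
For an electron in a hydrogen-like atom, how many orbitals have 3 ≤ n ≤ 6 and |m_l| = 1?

28

Treat each shell separately and count matching orbitals:
n=3 → 4; n=4 → 6; n=5 → 8; n=6 → 10.
Total orbitals: 4 + 6 + 8 + 10 = 28.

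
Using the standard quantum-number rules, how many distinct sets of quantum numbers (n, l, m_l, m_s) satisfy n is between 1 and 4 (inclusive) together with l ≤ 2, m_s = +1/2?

23

Work shell by shell — for each n, count the (l, m_l) pairs that satisfy l ≤ 2:
n=1 → 1; n=2 → 4; n=3 → 9; n=4 → 9.
Orbitals: 1 + 4 + 9 + 9 = 23. With m_s fixed to +1/2 there is one state per orbital, so 23 states.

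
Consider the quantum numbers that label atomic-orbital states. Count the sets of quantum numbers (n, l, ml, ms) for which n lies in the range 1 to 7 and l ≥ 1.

266

Count contributing orbitals for each principal shell:
n=2 → 3; n=3 → 8; n=4 → 15; n=5 → 24; n=6 → 35; n=7 → 48.
Orbitals: 3 + 8 + 15 + 24 + 35 + 48 = 133. Including both spin states (ms = ±1/2) gives 2 × 133 = 266 states.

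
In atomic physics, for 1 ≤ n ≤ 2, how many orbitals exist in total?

Total orbitals = 1² + 2² = 5.

5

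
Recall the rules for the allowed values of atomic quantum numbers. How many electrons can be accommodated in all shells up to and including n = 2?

10

Total orbitals = 1² + 2² = 5. Doubling for spin gives 10 electrons.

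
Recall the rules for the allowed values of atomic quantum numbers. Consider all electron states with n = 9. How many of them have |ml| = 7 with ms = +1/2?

For n = 9, l ranges over 0 … 8.
The (l, ml) pairs meeting |ml| = 7 give: l=7 → 2; l=8 → 2.
Orbitals: 2 + 2 = 4. With ms fixed to a single value there is one state per orbital, giving 4 states.

4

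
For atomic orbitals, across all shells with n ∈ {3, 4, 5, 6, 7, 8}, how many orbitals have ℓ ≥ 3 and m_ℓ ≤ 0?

Work shell by shell — for each n, count the (ℓ, m_ℓ) pairs that satisfy ℓ ≥ 3 and m_ℓ ≤ 0:
n=4 → 4; n=5 → 9; n=6 → 15; n=7 → 22; n=8 → 30.
Total orbitals: 4 + 9 + 15 + 22 + 30 = 80.

80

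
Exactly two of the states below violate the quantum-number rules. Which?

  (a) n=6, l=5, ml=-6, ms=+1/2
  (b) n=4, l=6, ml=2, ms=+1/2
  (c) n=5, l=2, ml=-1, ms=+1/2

(a) has |ml| = 6 > l = 5, violating −l ≤ ml ≤ l.
(b) has l = 6 ≥ n = 4, violating 0 ≤ l ≤ n−1.
The remaining set (c) satisfies all four rules.

(a) and (b)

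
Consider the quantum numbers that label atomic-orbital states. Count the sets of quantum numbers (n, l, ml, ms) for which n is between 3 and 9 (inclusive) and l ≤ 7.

526

Treat each shell separately and count matching orbitals:
n=3 → 9; n=4 → 16; n=5 → 25; n=6 → 36; n=7 → 49; n=8 → 64; n=9 → 64.
Orbitals: 9 + 16 + 25 + 36 + 49 + 64 + 64 = 263. Including both spin states (ms = ±1/2) gives 2 × 263 = 526 states.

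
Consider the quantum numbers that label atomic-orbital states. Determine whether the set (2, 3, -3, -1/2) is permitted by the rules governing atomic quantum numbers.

Invalid

The orbital quantum number must satisfy 0 ≤ l ≤ n−1. With n = 2 the allowed l values are 0, 1, so l = 3 is out of range.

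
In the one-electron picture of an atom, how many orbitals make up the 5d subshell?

5

A subshell has 2ℓ+1 orbitals; with ℓ = 2, that's 5.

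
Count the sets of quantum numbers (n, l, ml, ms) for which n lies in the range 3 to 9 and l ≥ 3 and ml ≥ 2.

Per-shell orbital counts meeting the constraint:
n=4 → 2; n=5 → 5; n=6 → 9; n=7 → 14; n=8 → 20; n=9 → 27.
Orbitals: 2 + 5 + 9 + 14 + 20 + 27 = 77. Including both spin states (ms = ±1/2) gives 2 × 77 = 154 states.

154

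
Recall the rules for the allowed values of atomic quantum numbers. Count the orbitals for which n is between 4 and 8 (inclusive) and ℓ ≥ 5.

74

Treat each shell separately and count matching orbitals:
n=6 → 11; n=7 → 24; n=8 → 39.
Total orbitals: 11 + 24 + 39 = 74.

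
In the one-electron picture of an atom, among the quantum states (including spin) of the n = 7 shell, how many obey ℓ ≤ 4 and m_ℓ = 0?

10

With n = 7 the allowed ℓ are 0, 1, …, 6.
The (ℓ, m_ℓ) pairs meeting ℓ ≤ 4 and m_ℓ = 0 give: ℓ=0 → 1; ℓ=1 → 1; ℓ=2 → 1; ℓ=3 → 1; ℓ=4 → 1.
Orbitals: 1 + 1 + 1 + 1 + 1 = 5. Each orbital carries two spin states, so 5 × 2 = 10 states.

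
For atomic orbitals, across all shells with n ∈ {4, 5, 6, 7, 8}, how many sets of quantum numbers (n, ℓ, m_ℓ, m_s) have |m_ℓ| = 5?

Work shell by shell — for each n, count the (ℓ, m_ℓ) pairs that satisfy |m_ℓ| = 5:
n=6 → 2; n=7 → 4; n=8 → 6.
Orbitals: 2 + 4 + 6 = 12. Including both spin states (m_s = ±1/2) gives 2 × 12 = 24 states.

24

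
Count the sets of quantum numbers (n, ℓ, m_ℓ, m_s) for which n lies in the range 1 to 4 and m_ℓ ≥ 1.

For each n in the range, tally the orbitals obeying m_ℓ ≥ 1:
n=2 → 1; n=3 → 3; n=4 → 6.
Orbitals: 1 + 3 + 6 = 10. Including both spin states (m_s = ±1/2) gives 2 × 10 = 20 states.

20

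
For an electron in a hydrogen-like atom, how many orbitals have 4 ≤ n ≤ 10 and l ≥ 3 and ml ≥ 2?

For each n in the range, tally the orbitals obeying l ≥ 3 and ml ≥ 2:
n=4 → 2; n=5 → 5; n=6 → 9; n=7 → 14; n=8 → 20; n=9 → 27; n=10 → 35.
Total orbitals: 2 + 5 + 9 + 14 + 20 + 27 + 35 = 112.

112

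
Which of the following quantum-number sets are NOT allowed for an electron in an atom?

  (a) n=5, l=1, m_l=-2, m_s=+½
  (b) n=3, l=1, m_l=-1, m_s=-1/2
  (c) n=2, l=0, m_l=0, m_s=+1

(a) and (c)

(a) has |m_l| = 2 > l = 1, violating −l ≤ m_l ≤ l.
(c) has m_s = +1, but an electron's spin must be ±1/2.
The remaining set (b) satisfies all four rules.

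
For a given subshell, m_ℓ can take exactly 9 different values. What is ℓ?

m_ℓ ranges over 2ℓ+1 integers, so 2ℓ+1 = 9 ⇒ ℓ = 4.

ℓ = 4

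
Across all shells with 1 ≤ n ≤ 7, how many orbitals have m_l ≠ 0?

Treat each shell separately and count matching orbitals:
n=2 → 2; n=3 → 6; n=4 → 12; n=5 → 20; n=6 → 30; n=7 → 42.
Total orbitals: 2 + 6 + 12 + 20 + 30 + 42 = 112.

112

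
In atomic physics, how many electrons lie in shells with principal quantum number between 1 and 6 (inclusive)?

Shell n has n² orbitals: 1²=1 + 2²=4 + 3²=9 + 4²=16 + 5²=25 + 6²=36 = 91 orbitals.
Two spin states per orbital: 2 × 91 = 182 electrons.

182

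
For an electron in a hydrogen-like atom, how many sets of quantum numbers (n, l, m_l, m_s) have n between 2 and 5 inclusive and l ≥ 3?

Treat each shell separately and count matching orbitals:
n=4 → 7; n=5 → 16.
Orbitals: 7 + 16 = 23. Including both spin states (m_s = ±1/2) gives 2 × 23 = 46 states.

46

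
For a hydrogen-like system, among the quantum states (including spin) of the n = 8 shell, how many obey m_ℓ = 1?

Orbitals with m_ℓ = 1, by ℓ: ℓ=1 → 1; ℓ=2 → 1; ℓ=3 → 1; ℓ=4 → 1; ℓ=5 → 1; ℓ=6 → 1; ℓ=7 → 1.
Orbitals: 1 + 1 + 1 + 1 + 1 + 1 + 1 = 7. Each orbital carries two spin states, so 7 × 2 = 14 states.

14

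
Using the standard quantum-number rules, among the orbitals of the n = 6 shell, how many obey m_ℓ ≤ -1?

The n = 6 shell has ℓ = 0 through 5; check each.
Orbitals with m_ℓ ≤ -1, by ℓ: ℓ=1 → 1; ℓ=2 → 2; ℓ=3 → 3; ℓ=4 → 4; ℓ=5 → 5.
Total orbitals: 1 + 2 + 3 + 4 + 5 = 15.

15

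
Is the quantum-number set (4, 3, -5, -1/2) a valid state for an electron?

Invalid

The magnetic quantum number must satisfy −l ≤ ml ≤ l. With l = 3, ml can only be -3, -2, -1, 0, 1, 2, 3, so ml = -5 is forbidden.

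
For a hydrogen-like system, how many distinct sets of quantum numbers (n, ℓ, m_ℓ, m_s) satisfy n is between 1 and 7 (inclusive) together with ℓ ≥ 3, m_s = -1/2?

90

Go shell by shell, enumerating (ℓ, m_ℓ) with ℓ ≥ 3:
n=4 → 7; n=5 → 16; n=6 → 27; n=7 → 40.
Orbitals: 7 + 16 + 27 + 40 = 90. With m_s fixed to -1/2 there is one state per orbital, so 90 states.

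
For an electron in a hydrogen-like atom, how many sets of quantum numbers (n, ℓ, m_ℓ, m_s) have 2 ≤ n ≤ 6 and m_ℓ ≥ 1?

Work shell by shell — for each n, count the (ℓ, m_ℓ) pairs that satisfy m_ℓ ≥ 1:
n=2 → 1; n=3 → 3; n=4 → 6; n=5 → 10; n=6 → 15.
Orbitals: 1 + 3 + 6 + 10 + 15 = 35. Including both spin states (m_s = ±1/2) gives 2 × 35 = 70 states.

70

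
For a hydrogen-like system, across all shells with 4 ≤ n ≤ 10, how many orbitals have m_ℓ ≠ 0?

322

Work shell by shell — for each n, count the (ℓ, m_ℓ) pairs that satisfy m_ℓ ≠ 0:
n=4 → 12; n=5 → 20; n=6 → 30; n=7 → 42; n=8 → 56; n=9 → 72; n=10 → 90.
Total orbitals: 12 + 20 + 30 + 42 + 56 + 72 + 90 = 322.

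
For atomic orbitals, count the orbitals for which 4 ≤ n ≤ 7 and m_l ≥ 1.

Treat each shell separately and count matching orbitals:
n=4 → 6; n=5 → 10; n=6 → 15; n=7 → 21.
Total orbitals: 6 + 10 + 15 + 21 = 52.

52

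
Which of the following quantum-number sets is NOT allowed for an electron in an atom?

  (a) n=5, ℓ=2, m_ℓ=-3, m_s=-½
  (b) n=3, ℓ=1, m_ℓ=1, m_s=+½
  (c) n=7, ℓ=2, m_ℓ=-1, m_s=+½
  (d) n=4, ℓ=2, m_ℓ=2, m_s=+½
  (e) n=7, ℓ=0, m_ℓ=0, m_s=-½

(a) has |m_ℓ| = 3 > ℓ = 2, violating −ℓ ≤ m_ℓ ≤ ℓ.
The remaining sets (b), (c), (d), (e) satisfy all four rules.

(a)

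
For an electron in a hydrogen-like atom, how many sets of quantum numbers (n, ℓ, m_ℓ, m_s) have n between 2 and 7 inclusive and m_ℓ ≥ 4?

Work shell by shell — for each n, count the (ℓ, m_ℓ) pairs that satisfy m_ℓ ≥ 4:
n=5 → 1; n=6 → 3; n=7 → 6.
Orbitals: 1 + 3 + 6 = 10. Including both spin states (m_s = ±1/2) gives 2 × 10 = 20 states.

20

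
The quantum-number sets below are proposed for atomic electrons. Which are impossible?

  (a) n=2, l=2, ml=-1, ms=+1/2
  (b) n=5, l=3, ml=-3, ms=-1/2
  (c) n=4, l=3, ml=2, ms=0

(a) has l = 2 ≥ n = 2, violating 0 ≤ l ≤ n−1.
(c) has ms = 0, but an electron's spin must be ±1/2.
The remaining set (b) satisfies all four rules.

(a) and (c)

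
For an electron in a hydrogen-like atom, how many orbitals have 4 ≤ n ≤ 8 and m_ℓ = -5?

6

Go shell by shell, enumerating (ℓ, m_ℓ) with m_ℓ = -5:
n=6 → 1; n=7 → 2; n=8 → 3.
Total orbitals: 1 + 2 + 3 = 6.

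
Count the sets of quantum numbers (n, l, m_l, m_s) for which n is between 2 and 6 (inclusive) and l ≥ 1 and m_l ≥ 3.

Go shell by shell, enumerating (l, m_l) with l ≥ 1 and m_l ≥ 3:
n=4 → 1; n=5 → 3; n=6 → 6.
Orbitals: 1 + 3 + 6 = 10. Including both spin states (m_s = ±1/2) gives 2 × 10 = 20 states.

20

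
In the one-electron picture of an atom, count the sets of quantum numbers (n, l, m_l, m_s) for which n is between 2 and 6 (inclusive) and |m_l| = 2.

40

Work shell by shell — for each n, count the (l, m_l) pairs that satisfy |m_l| = 2:
n=3 → 2; n=4 → 4; n=5 → 6; n=6 → 8.
Orbitals: 2 + 4 + 6 + 8 = 20. Including both spin states (m_s = ±1/2) gives 2 × 20 = 40 states.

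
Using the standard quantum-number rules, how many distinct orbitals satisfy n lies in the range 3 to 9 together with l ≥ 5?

130

Work shell by shell — for each n, count the (l, ml) pairs that satisfy l ≥ 5:
n=6 → 11; n=7 → 24; n=8 → 39; n=9 → 56.
Total orbitals: 11 + 24 + 39 + 56 = 130.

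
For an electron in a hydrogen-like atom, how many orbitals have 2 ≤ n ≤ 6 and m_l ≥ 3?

10

Work shell by shell — for each n, count the (l, m_l) pairs that satisfy m_l ≥ 3:
n=4 → 1; n=5 → 3; n=6 → 6.
Total orbitals: 1 + 3 + 6 = 10.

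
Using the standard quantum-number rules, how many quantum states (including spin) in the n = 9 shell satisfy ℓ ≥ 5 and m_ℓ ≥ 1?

Go through ℓ = 0, …, 8 (the values permitted for n = 9).
Contributions: ℓ=5 → 5; ℓ=6 → 6; ℓ=7 → 7; ℓ=8 → 8.
Orbitals: 5 + 6 + 7 + 8 = 26. Each orbital carries two spin states, so 26 × 2 = 52 states.

52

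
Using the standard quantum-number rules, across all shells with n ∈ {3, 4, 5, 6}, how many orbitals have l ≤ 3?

57

Go shell by shell, enumerating (l, m_l) with l ≤ 3:
n=3 → 9; n=4 → 16; n=5 → 16; n=6 → 16.
Total orbitals: 9 + 16 + 16 + 16 = 57.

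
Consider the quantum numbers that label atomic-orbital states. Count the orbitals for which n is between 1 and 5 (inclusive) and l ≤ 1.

17

Treat each shell separately and count matching orbitals:
n=1 → 1; n=2 → 4; n=3 → 4; n=4 → 4; n=5 → 4.
Total orbitals: 1 + 4 + 4 + 4 + 4 = 17.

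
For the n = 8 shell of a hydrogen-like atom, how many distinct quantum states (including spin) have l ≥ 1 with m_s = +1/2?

The n = 8 shell has l = 0 through 7; check each.
Contributions: l=1 → 3; l=2 → 5; l=3 → 7; l=4 → 9; l=5 → 11; l=6 → 13; l=7 → 15.
Orbitals: 3 + 5 + 7 + 9 + 11 + 13 + 15 = 63. With m_s fixed to a single value there is one state per orbital, giving 63 states.

63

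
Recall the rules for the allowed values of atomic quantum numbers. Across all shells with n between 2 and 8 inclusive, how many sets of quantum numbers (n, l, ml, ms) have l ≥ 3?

Per-shell orbital counts meeting the constraint:
n=4 → 7; n=5 → 16; n=6 → 27; n=7 → 40; n=8 → 55.
Orbitals: 7 + 16 + 27 + 40 + 55 = 145. Including both spin states (ms = ±1/2) gives 2 × 145 = 290 states.

290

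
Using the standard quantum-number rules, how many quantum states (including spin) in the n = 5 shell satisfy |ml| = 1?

The n = 5 shell has l = 0 through 4; check each.
The (l, ml) pairs meeting |ml| = 1 give: l=1 → 2; l=2 → 2; l=3 → 2; l=4 → 2.
Orbitals: 2 + 2 + 2 + 2 = 8. Each orbital carries two spin states, so 8 × 2 = 16 states.

16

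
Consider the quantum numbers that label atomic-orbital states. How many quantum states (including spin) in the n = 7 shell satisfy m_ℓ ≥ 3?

Go through ℓ = 0, …, 6 (the values permitted for n = 7).
Contributions: ℓ=3 → 1; ℓ=4 → 2; ℓ=5 → 3; ℓ=6 → 4.
Orbitals: 1 + 2 + 3 + 4 = 10. Each orbital carries two spin states, so 10 × 2 = 20 states.

20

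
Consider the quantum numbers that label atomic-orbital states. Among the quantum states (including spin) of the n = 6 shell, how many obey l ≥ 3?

Contributions: l=3 → 7; l=4 → 9; l=5 → 11.
Orbitals: 7 + 9 + 11 = 27. Each orbital carries two spin states, so 27 × 2 = 54 states.

54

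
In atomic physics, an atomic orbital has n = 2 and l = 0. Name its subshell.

l = 0 corresponds to the letter 's', so the subshell is 2s.

2s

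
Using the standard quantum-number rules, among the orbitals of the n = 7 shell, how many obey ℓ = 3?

7

Go through ℓ = 0, …, 6 (the values permitted for n = 7).
Per ℓ-value: ℓ=3 → 7.
Total orbitals: 7.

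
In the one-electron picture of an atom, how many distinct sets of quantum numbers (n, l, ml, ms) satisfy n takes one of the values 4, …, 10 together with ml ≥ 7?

Go shell by shell, enumerating (l, ml) with ml ≥ 7:
n=8 → 1; n=9 → 3; n=10 → 6.
Orbitals: 1 + 3 + 6 = 10. Including both spin states (ms = ±1/2) gives 2 × 10 = 20 states.

20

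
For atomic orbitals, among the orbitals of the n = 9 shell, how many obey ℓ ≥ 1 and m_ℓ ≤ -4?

15

For n = 9, ℓ ranges over 0 … 8.
Orbitals with ℓ ≥ 1 and m_ℓ ≤ -4, by ℓ: ℓ=4 → 1; ℓ=5 → 2; ℓ=6 → 3; ℓ=7 → 4; ℓ=8 → 5.
Total orbitals: 1 + 2 + 3 + 4 + 5 = 15.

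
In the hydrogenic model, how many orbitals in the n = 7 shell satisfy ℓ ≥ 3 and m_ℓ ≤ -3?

10

With n = 7 the allowed ℓ are 0, 1, …, 6.
Orbitals with ℓ ≥ 3 and m_ℓ ≤ -3, by ℓ: ℓ=3 → 1; ℓ=4 → 2; ℓ=5 → 3; ℓ=6 → 4.
Total orbitals: 1 + 2 + 3 + 4 = 10.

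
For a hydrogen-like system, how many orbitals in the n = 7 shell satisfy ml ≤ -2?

Go through l = 0, …, 6 (the values permitted for n = 7).
The (l, ml) pairs meeting ml ≤ -2 give: l=2 → 1; l=3 → 2; l=4 → 3; l=5 → 4; l=6 → 5.
Total orbitals: 1 + 2 + 3 + 4 + 5 = 15.

15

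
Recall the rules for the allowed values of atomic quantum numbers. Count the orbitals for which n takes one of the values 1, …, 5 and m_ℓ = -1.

10

Treat each shell separately and count matching orbitals:
n=2 → 1; n=3 → 2; n=4 → 3; n=5 → 4.
Total orbitals: 1 + 2 + 3 + 4 = 10.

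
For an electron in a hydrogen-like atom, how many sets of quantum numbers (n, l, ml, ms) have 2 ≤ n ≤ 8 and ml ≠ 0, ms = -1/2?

168

For each n in the range, tally the orbitals obeying ml ≠ 0:
n=2 → 2; n=3 → 6; n=4 → 12; n=5 → 20; n=6 → 30; n=7 → 42; n=8 → 56.
Orbitals: 2 + 6 + 12 + 20 + 30 + 42 + 56 = 168. With ms fixed to -1/2 there is one state per orbital, so 168 states.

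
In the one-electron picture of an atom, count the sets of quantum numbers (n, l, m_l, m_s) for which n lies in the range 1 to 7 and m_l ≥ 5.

8

Go shell by shell, enumerating (l, m_l) with m_l ≥ 5:
n=6 → 1; n=7 → 3.
Orbitals: 1 + 3 = 4. Including both spin states (m_s = ±1/2) gives 2 × 4 = 8 states.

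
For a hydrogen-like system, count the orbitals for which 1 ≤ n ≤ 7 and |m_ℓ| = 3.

Treat each shell separately and count matching orbitals:
n=4 → 2; n=5 → 4; n=6 → 6; n=7 → 8.
Total orbitals: 2 + 4 + 6 + 8 = 20.

20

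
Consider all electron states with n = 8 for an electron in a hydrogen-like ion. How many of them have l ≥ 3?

With n = 8 the allowed l are 0, 1, …, 7.
Per l-value: l=3 → 7; l=4 → 9; l=5 → 11; l=6 → 13; l=7 → 15.
Orbitals: 7 + 9 + 11 + 13 + 15 = 55. Each orbital carries two spin states, so 55 × 2 = 110 states.

110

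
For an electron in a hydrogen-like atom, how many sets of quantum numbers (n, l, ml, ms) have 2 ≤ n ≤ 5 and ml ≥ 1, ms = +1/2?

20

Work shell by shell — for each n, count the (l, ml) pairs that satisfy ml ≥ 1:
n=2 → 1; n=3 → 3; n=4 → 6; n=5 → 10.
Orbitals: 1 + 3 + 6 + 10 = 20. With ms fixed to +1/2 there is one state per orbital, so 20 states.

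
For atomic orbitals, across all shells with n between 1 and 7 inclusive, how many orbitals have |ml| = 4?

12

Treat each shell separately and count matching orbitals:
n=5 → 2; n=6 → 4; n=7 → 6.
Total orbitals: 2 + 4 + 6 = 12.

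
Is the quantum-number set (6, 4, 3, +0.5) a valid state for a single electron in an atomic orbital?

Valid

n = 6 is a positive integer. l = 4 satisfies 0 ≤ l ≤ n−1 = 5. ml = 3 lies in the range −l … +l (here −4 … 4). ms = +1/2 is one of ±1/2.
All four constraints are satisfied.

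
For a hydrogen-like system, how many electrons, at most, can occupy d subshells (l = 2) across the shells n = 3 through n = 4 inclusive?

A d subshell (l = 2) exists for every n ≥ 3, so shells n = 3, 4 each contribute one — 2 subshells.
Since each d subshell holds 2(2·2+1) = 10 electrons, the total is 2 × 10 = 20.

20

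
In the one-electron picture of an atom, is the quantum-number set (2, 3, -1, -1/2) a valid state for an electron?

No

The orbital quantum number must satisfy 0 ≤ ℓ ≤ n−1. With n = 2 the allowed ℓ values are 0, 1, so ℓ = 3 is out of range.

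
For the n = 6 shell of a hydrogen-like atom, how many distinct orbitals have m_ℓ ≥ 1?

15

With n = 6 the allowed ℓ are 0, 1, …, 5.
Orbitals with m_ℓ ≥ 1, by ℓ: ℓ=1 → 1; ℓ=2 → 2; ℓ=3 → 3; ℓ=4 → 4; ℓ=5 → 5.
Total orbitals: 1 + 2 + 3 + 4 + 5 = 15.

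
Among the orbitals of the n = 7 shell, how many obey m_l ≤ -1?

Orbitals with m_l ≤ -1, by l: l=1 → 1; l=2 → 2; l=3 → 3; l=4 → 4; l=5 → 5; l=6 → 6.
Total orbitals: 1 + 2 + 3 + 4 + 5 + 6 = 21.

21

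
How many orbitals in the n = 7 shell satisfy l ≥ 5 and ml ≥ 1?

Orbitals with l ≥ 5 and ml ≥ 1, by l: l=5 → 5; l=6 → 6.
Total orbitals: 5 + 6 = 11.

11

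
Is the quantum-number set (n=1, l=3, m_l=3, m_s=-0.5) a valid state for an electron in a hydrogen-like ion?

No

The orbital quantum number must satisfy 0 ≤ l ≤ n−1. With n = 1 the allowed l values are 0, so l = 3 is out of range.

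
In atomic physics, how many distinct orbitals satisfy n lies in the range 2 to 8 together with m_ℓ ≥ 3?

Per-shell orbital counts meeting the constraint:
n=4 → 1; n=5 → 3; n=6 → 6; n=7 → 10; n=8 → 15.
Total orbitals: 1 + 3 + 6 + 10 + 15 = 35.

35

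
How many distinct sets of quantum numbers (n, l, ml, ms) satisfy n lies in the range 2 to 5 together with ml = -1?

For each n in the range, tally the orbitals obeying ml = -1:
n=2 → 1; n=3 → 2; n=4 → 3; n=5 → 4.
Orbitals: 1 + 2 + 3 + 4 = 10. Including both spin states (ms = ±1/2) gives 2 × 10 = 20 states.

20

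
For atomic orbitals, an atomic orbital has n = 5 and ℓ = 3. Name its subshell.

5f

ℓ = 3 corresponds to the letter 'f', so the subshell is 5f.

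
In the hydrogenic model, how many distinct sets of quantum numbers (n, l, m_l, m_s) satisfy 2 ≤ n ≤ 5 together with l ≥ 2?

76

Count contributing orbitals for each principal shell:
n=3 → 5; n=4 → 12; n=5 → 21.
Orbitals: 5 + 12 + 21 = 38. Including both spin states (m_s = ±1/2) gives 2 × 38 = 76 states.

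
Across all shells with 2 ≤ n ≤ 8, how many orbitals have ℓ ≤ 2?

Go shell by shell, enumerating (ℓ, m_ℓ) with ℓ ≤ 2:
n=2 → 4; n=3 → 9; n=4 → 9; n=5 → 9; n=6 → 9; n=7 → 9; n=8 → 9.
Total orbitals: 4 + 9 + 9 + 9 + 9 + 9 + 9 = 58.

58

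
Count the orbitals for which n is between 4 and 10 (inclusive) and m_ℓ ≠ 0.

322

For each n in the range, tally the orbitals obeying m_ℓ ≠ 0:
n=4 → 12; n=5 → 20; n=6 → 30; n=7 → 42; n=8 → 56; n=9 → 72; n=10 → 90.
Total orbitals: 12 + 20 + 30 + 42 + 56 + 72 + 90 = 322.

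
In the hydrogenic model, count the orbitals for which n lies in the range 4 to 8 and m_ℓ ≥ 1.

80

For each n in the range, tally the orbitals obeying m_ℓ ≥ 1:
n=4 → 6; n=5 → 10; n=6 → 15; n=7 → 21; n=8 → 28.
Total orbitals: 6 + 10 + 15 + 21 + 28 = 80.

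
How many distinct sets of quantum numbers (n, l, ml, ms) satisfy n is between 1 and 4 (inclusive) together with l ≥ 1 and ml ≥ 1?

20

Work shell by shell — for each n, count the (l, ml) pairs that satisfy l ≥ 1 and ml ≥ 1:
n=2 → 1; n=3 → 3; n=4 → 6.
Orbitals: 1 + 3 + 6 = 10. Including both spin states (ms = ±1/2) gives 2 × 10 = 20 states.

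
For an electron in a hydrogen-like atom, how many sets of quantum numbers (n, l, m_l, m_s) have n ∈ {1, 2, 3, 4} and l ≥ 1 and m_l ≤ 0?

32

Treat each shell separately and count matching orbitals:
n=2 → 2; n=3 → 5; n=4 → 9.
Orbitals: 2 + 5 + 9 = 16. Including both spin states (m_s = ±1/2) gives 2 × 16 = 32 states.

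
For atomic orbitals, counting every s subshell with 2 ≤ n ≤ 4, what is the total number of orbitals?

An s subshell (l = 0) exists for every n ≥ 1, so shells n = 2, 3, 4 each contribute one — 3 subshells.
Since each s subshell has 2·0+1 = 1 orbital, the total is 3 × 1 = 3.

3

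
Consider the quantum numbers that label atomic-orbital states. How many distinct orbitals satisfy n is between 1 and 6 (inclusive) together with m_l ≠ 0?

70

Work shell by shell — for each n, count the (l, m_l) pairs that satisfy m_l ≠ 0:
n=2 → 2; n=3 → 6; n=4 → 12; n=5 → 20; n=6 → 30.
Total orbitals: 2 + 6 + 12 + 20 + 30 = 70.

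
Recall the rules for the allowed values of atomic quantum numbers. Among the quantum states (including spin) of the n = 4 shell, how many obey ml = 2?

The (l, ml) pairs meeting ml = 2 give: l=2 → 1; l=3 → 1.
Orbitals: 1 + 1 = 2. Each orbital carries two spin states, so 2 × 2 = 4 states.

4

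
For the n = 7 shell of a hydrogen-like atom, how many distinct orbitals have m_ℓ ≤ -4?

6

The (ℓ, m_ℓ) pairs meeting m_ℓ ≤ -4 give: ℓ=4 → 1; ℓ=5 → 2; ℓ=6 → 3.
Total orbitals: 1 + 2 + 3 = 6.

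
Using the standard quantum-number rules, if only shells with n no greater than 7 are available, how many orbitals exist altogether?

Total orbitals = 1² + 2² + 3² + 4² + 5² + 6² + 7² = 140.

140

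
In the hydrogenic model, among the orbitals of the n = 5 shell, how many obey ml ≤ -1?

10

Go through l = 0, …, 4 (the values permitted for n = 5).
Orbitals with ml ≤ -1, by l: l=1 → 1; l=2 → 2; l=3 → 3; l=4 → 4.
Total orbitals: 1 + 2 + 3 + 4 = 10.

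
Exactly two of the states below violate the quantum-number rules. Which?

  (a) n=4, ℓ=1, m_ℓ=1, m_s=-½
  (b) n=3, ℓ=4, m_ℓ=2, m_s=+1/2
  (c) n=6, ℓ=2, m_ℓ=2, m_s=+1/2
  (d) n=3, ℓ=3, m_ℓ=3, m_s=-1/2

(b) has ℓ = 4 ≥ n = 3, violating 0 ≤ ℓ ≤ n−1.
(d) has ℓ = 3 ≥ n = 3, violating 0 ≤ ℓ ≤ n−1.
The remaining sets (a), (c) satisfy all four rules.

(b) and (d)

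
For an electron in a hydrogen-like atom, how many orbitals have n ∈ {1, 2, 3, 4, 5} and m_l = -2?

Count contributing orbitals for each principal shell:
n=3 → 1; n=4 → 2; n=5 → 3.
Total orbitals: 1 + 2 + 3 = 6.

6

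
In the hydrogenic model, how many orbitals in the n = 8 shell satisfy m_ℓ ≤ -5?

6

For n = 8, ℓ ranges over 0 … 7.
Contributions: ℓ=5 → 1; ℓ=6 → 2; ℓ=7 → 3.
Total orbitals: 1 + 2 + 3 = 6.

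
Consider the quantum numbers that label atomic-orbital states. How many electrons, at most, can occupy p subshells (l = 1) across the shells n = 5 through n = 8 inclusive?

A p subshell (l = 1) exists for every n ≥ 2, so shells n = 5, 6, 7, 8 each contribute one — 4 subshells.
Since each p subshell holds 2(2·1+1) = 6 electrons, the total is 4 × 6 = 24.

24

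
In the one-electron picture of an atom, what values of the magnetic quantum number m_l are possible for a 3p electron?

The 3p subshell has l = 1, and m_l takes every integer from −l to +l. With l = 1 that gives the 3 values -1, 0, 1.

-1, 0, 1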